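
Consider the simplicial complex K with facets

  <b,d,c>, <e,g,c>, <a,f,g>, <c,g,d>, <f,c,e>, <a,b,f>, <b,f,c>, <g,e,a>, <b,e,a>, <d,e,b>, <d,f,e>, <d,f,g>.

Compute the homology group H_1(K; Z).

We work with the vertex ordering a < b < c < d < e < f < g. The simplices of K, each written with vertices in increasing order, are:

  0-simplices (7): a, b, c, d, e, f, g
  1-simplices (18): ab, ae, af, ag, bc, bd, be, bf, cd, ce, cf, cg, de, df, dg, ef, eg, fg
  2-simplices (12): abe, abf, aeg, afg, bcd, bcf, bde, cdg, cef, ceg, def, dfg

giving chain groups C_0 ≅ Z^7, C_1 ≅ Z^18, C_2 ≅ Z^12.

Boundary ∂_1: C_1 → C_0 sends each edge [p,q] (with p < q) to q − p.
As a 7×18 matrix over Z this has rank 6, with invariant factors (1,1,1,1,1,1).

∂_2: C_2 → C_1 sends each 2-simplex [p,q,r] to [q,r] − [p,r] + [p,q]. For instance
  ∂abf = bf − af + ab,
  ∂cef = ef − cf + ce.
As a 18×12 matrix over Z this has rank 12, with invariant factors (1,1,1,1,1,1,1,1,1,1,1,2).

Computing H_k = (kernel of ∂_k) / (image of ∂_{k+1}):

  H_1: rank ker ∂_1 − rank ∂_2 = (18 − 6) − 12 = 0, and ∂_2 has invariant factor 2 > 1, so H_1 = Z_2.

H_1 = Z_2.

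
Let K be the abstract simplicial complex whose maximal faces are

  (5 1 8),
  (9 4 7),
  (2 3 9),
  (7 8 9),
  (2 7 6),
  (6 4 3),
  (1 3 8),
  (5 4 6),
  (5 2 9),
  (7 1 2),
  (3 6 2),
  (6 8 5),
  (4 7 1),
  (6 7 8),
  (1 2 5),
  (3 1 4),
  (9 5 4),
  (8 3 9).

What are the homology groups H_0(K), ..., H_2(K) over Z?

H_0 ≅ Z,  H_1 ≅ Z^2,  H_2 ≅ Z.

Order the vertices as 1 < 2 < 3 < 4 < 5 < 6 < 7 < 8 < 9. Listing each simplex with vertices in this order, K has dimension 2 with simplices:

  0-simplices (9): [1], [2], [3], [4], [5], [6], [7], [8], [9]
  1-simplices (27): (27 of them)
  2-simplices (18): [1,2,5], [1,2,7], [1,3,4], [1,3,8], [1,4,7], [1,5,8], [2,3,6], [2,3,9], [2,5,9], [2,6,7], [3,4,6], [3,8,9], [4,5,6], [4,5,9], [4,7,9], [5,6,8], [6,7,8], [7,8,9]

giving chain groups C_0 ≅ Z^9, C_1 ≅ Z^27, C_2 ≅ Z^18.

The boundary map ∂_1: C_1 → C_0 sends each edge [p,q] (with p < q) to q − p. For instance
  ∂[3,6] = [6] − [3].
The resulting 9×27 matrix has rank 8, and its Smith normal form has invariant factors (1,1,1,1,1,1,1,1).

The boundary map ∂_2: C_2 → C_1 sends each 2-simplex [p,q,r] to [q,r] − [p,r] + [p,q]. For instance
  ∂[1,2,5] = [2,5] − [1,5] + [1,2],
  ∂[4,5,6] = [5,6] − [4,6] + [4,5].
This gives a 27×18 integer matrix of rank 17; reducing to Smith normal form yields diagonal entries (1,1,1,1,1,1,1,1,1,1,1,1,1,1,1,1,1).

Now H_k = ker ∂_k / im ∂_{k+1}, so:

  H_0: rank C_0 − rank ∂_1 = 9 − 8 = 1, and the invariant factors of ∂_1 are all 1, so H_0 ≅ Z.
  H_1: rank ker ∂_1 − rank ∂_2 = (27 − 8) − 17 = 2, and the invariant factors of ∂_2 are all 1, so H_1 ≅ Z^2.
  H_2: rank ker ∂_2 − rank ∂_3 = (18 − 17) − 0 = 1, and there is no ∂_3, so H_2 ≅ Z.

As a check, the Euler characteristic is 9 − 27 + 18 = 0, which agrees with 1 − 2 + 1 = 0.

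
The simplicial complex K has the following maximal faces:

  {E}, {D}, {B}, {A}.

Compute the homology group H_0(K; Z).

Order the vertices as A < B < D < E. Listing each simplex with vertices in this order, K has dimension 0 with simplices:

  0-simplices (4): A, B, D, E

Hence C_0 ≅ Z^4.

From H_k ≅ ker(∂_k) / im(∂_{k+1}) we obtain:

  H_0: rank C_0 − rank ∂_1 = 4 − 0 = 4, and there is no ∂_1, so H_0 = Z^4.

(K is a triangulation of a set of 4 points.)

H_0 = Z^4.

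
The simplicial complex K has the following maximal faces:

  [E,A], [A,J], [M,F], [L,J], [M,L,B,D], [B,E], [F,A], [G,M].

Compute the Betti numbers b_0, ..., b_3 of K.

Fix the vertex order A < B < D < E < F < G < J < L < M and write every simplex with vertices in increasing order. Then dim K = 3 and the simplices of K are:

  0-simplices (9): A, B, D, E, F, G, J, L, M
  1-simplices (13): AE, AF, AJ, BD, BE, BL, BM, DL, DM, FM, GM, JL, LM
  2-simplices (4): BDL, BDM, BLM, DLM
  3-simplices (1): BDLM

giving chain groups C_0 ≅ Z^9, C_1 ≅ Z^13, C_2 ≅ Z^4, C_3 ≅ Z^1.

The boundary map ∂_1: C_1 → C_0 maps an edge to its endpoints' difference, ∂[p,q] = q − p. For instance
  ∂JL = L − J.
This gives a 9×13 integer matrix of rank 8; reducing to Smith normal form yields diagonal entries (1,1,1,1,1,1,1,1).

The boundary map ∂_2: C_2 → C_1 maps a triangle to the signed sum of its edges. For instance
  ∂BLM = LM − BM + BL,
  ∂BDL = DL − BL + BD.
This gives a 13×4 integer matrix of rank 3; reducing to Smith normal form yields diagonal entries (1,1,1).

∂_3: C_3 → C_2 sends each 3-simplex σ to the alternating sum Σ_i (−1)^i (σ with its i-th vertex removed). For instance
  ∂BDLM = DLM − BLM + BDM − BDL.
The 4×1 boundary matrix has rank 1 and Smith normal form diag(1).

Now H_k = ker ∂_k / im ∂_{k+1}, so:

  H_0: rank C_0 − rank ∂_1 = 9 − 8 = 1, and the invariant factors of ∂_1 are all 1, so H_0 ≅ Z.
  H_1: rank ker ∂_1 − rank ∂_2 = (13 − 8) − 3 = 2, and the invariant factors of ∂_2 are all 1, so H_1 ≅ Z^2.
  H_2: rank ker ∂_2 − rank ∂_3 = (4 − 3) − 1 = 0, and the invariant factors of ∂_3 are all 1, so H_2 ≅ 0.
  H_3: rank ker ∂_3 − rank ∂_4 = (1 − 1) − 0 = 0, and there is no ∂_4, so H_3 ≅ 0.

Hence the Betti numbers are b_0 = 1, b_1 = 2, b_2 = 0, b_3 = 0.

b_0 = 1, b_1 = 2, b_2 = 0, b_3 = 0.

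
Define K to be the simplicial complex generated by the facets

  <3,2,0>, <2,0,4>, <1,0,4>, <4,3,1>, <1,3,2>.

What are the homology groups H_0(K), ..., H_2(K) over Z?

We work with the vertex ordering 0 < 1 < 2 < 3 < 4. The simplices of K, each written with vertices in increasing order, are:

  0-simplices (5): [0], [1], [2], [3], [4]
  1-simplices (10): [0,1], [0,2], [0,3], [0,4], [1,2], [1,3], [1,4], [2,3], [2,4], [3,4]
  2-simplices (5): [0,1,4], [0,2,3], [0,2,4], [1,2,3], [1,3,4]

Hence C_0 ≅ Z^5, C_1 ≅ Z^10, C_2 ≅ Z^5.

Boundary ∂_1: C_1 → C_0 is given by ∂[p,q] = [q] − [p].
The 5×10 boundary matrix has rank 4 and Smith normal form diag(1,1,1,1).

∂_2: C_2 → C_1 acts by ∂[p,q,r] = [q,r] − [p,r] + [p,q]. For instance
  ∂[1,2,3] = [2,3] − [1,3] + [1,2],
  ∂[0,2,4] = [2,4] − [0,4] + [0,2].
This gives a 10×5 integer matrix of rank 5; reducing to Smith normal form yields diagonal entries (1,1,1,1,1).

Reading off H_k = ker ∂_k / im ∂_{k+1}:

  H_0: rank C_0 − rank ∂_1 = 5 − 4 = 1, and the invariant factors of ∂_1 are all 1, so H_0 ≅ Z.
  H_1: rank ker ∂_1 − rank ∂_2 = (10 − 4) − 5 = 1, and the invariant factors of ∂_2 are all 1, so H_1 ≅ Z.
  H_2: rank ker ∂_2 − rank ∂_3 = (5 − 5) − 0 = 0, and there is no ∂_3, so H_2 ≅ 0.

(K is a triangulation of the Möbius band.)

H_0 = Z,  H_1 = Z,  H_2 = 0.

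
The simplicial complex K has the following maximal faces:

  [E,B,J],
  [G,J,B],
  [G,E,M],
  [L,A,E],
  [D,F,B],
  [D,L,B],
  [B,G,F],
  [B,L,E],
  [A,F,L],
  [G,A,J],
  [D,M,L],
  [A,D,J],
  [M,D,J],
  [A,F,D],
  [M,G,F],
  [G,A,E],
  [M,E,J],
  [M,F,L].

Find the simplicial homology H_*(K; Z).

Take the total order A < B < D < E < F < G < J < L < M on the vertex set. Then K (dimension 2) consists of the simplices:

  0-simplices (9): A, B, D, E, F, G, J, L, M
  1-simplices (27): AD, AE, AF, AG, AJ, AL, BD, BE, BF, BG, BJ, BL, DF, DJ, DL, DM, EG, EJ, EL, EM, FG, FL, FM, GJ, GM, JM, LM
  2-simplices (18): ADF, ADJ, AEG, AEL, AFL, AGJ, BDF, BDL, BEJ, BEL, BFG, BGJ, DJM, DLM, EGM, EJM, FGM, FLM

so the chain groups are C_0 ≅ Z^9, C_1 ≅ Z^27, C_2 ≅ Z^18.

∂_1: C_1 → C_0 is given by ∂[p,q] = [q] − [p]. For instance
  ∂BG = G − B.
The 9×27 boundary matrix has rank 8 and Smith normal form diag(1,1,1,1,1,1,1,1).

The boundary map ∂_2: C_2 → C_1 sends each 2-simplex [p,q,r] to [q,r] − [p,r] + [p,q]. For instance
  ∂AGJ = GJ − AJ + AG,
  ∂BFG = FG − BG + BF.
This gives a 27×18 integer matrix of rank 18; reducing to Smith normal form yields diagonal entries (1,1,1,1,1,1,1,1,1,1,1,1,1,1,1,1,1,2).

Computing H_k = (kernel of ∂_k) / (image of ∂_{k+1}):

  H_0: rank C_0 − rank ∂_1 = 9 − 8 = 1, and the invariant factors of ∂_1 are all 1, so H_0 ≅ Z.
  H_1: rank ker ∂_1 − rank ∂_2 = (27 − 8) − 18 = 1, and ∂_2 has invariant factor 2 > 1, so H_1 ≅ Z ⊕ Z/2.
  H_2: rank ker ∂_2 − rank ∂_3 = (18 − 18) − 0 = 0, and there is no ∂_3, so H_2 ≅ 0.

H_0 ≅ Z,  H_1 ≅ Z ⊕ Z/2,  H_2 = 0.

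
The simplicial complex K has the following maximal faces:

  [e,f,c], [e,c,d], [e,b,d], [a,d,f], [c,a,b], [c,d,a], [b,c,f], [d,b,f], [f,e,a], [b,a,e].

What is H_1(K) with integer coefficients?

H_1 = Z/2.

Take the total order a < b < c < d < e < f on the vertex set. Then K (dimension 2) consists of the simplices:

  0-simplices (6): a, b, c, d, e, f
  1-simplices (15): ab, ac, ad, ae, af, bc, bd, be, bf, cd, ce, cf, de, df, ef
  2-simplices (10): abc, abe, acd, adf, aef, bcf, bde, bdf, cde, cef

giving chain groups C_0 ≅ Z^6, C_1 ≅ Z^15, C_2 ≅ Z^10.

∂_1: C_1 → C_0 is given by ∂[p,q] = [q] − [p].
This gives a 6×15 integer matrix of rank 5; reducing to Smith normal form yields diagonal entries (1,1,1,1,1).

The boundary map ∂_2: C_2 → C_1 acts by ∂[p,q,r] = [q,r] − [p,r] + [p,q]. For instance
  ∂cef = ef − cf + ce,
  ∂cde = de − ce + cd.
As a 15×10 matrix over Z this has rank 10, with invariant factors (1,1,1,1,1,1,1,1,1,2).

Reading off H_k = ker ∂_k / im ∂_{k+1}:

  H_1: rank ker ∂_1 − rank ∂_2 = (15 − 5) − 10 = 0, and ∂_2 has invariant factor 2 > 1, so H_1 = Z/2.

(K is a triangulation of the real projective plane RP^2.)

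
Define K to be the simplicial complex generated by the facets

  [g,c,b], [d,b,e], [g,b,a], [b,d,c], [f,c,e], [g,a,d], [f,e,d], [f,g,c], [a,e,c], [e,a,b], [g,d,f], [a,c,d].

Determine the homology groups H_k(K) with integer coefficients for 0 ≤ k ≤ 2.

We work with the vertex ordering a < b < c < d < e < f < g. The simplices of K, each written with vertices in increasing order, are:

  0-simplices (7): a, b, c, d, e, f, g
  1-simplices (18): ab, ac, ad, ae, ag, bc, bd, be, bg, cd, ce, cf, cg, de, df, dg, ef, fg
  2-simplices (12): abe, abg, acd, ace, adg, bcd, bcg, bde, cef, cfg, def, dfg

so the chain groups are C_0 ≅ Z^7, C_1 ≅ Z^18, C_2 ≅ Z^12.

∂_1: C_1 → C_0 is given by ∂[p,q] = [q] − [p]. For instance
  ∂cg = g − c.
The resulting 7×18 matrix has rank 6, and its Smith normal form has invariant factors (1,1,1,1,1,1).

Boundary ∂_2: C_2 → C_1 maps a triangle to the signed sum of its edges. For instance
  ∂abg = bg − ag + ab,
  ∂acd = cd − ad + ac.
As a 18×12 matrix over Z this has rank 12, with invariant factors (1,1,1,1,1,1,1,1,1,1,1,2).

Computing H_k = (kernel of ∂_k) / (image of ∂_{k+1}):

  H_0: rank C_0 − rank ∂_1 = 7 − 6 = 1, and the invariant factors of ∂_1 are all 1, so H_0 ≅ Z.
  H_1: rank ker ∂_1 − rank ∂_2 = (18 − 6) − 12 = 0, and ∂_2 has invariant factor 2 > 1, so H_1 ≅ Z/2.
  H_2: rank ker ∂_2 − rank ∂_3 = (12 − 12) − 0 = 0, and there is no ∂_3, so H_2 ≅ 0.

As a check, the Euler characteristic is 7 − 18 + 12 = 1, which agrees with 1 − 0 + 0 = 1.

H_0 ≅ Z,  H_1 ≅ Z/2,  H_2 = 0.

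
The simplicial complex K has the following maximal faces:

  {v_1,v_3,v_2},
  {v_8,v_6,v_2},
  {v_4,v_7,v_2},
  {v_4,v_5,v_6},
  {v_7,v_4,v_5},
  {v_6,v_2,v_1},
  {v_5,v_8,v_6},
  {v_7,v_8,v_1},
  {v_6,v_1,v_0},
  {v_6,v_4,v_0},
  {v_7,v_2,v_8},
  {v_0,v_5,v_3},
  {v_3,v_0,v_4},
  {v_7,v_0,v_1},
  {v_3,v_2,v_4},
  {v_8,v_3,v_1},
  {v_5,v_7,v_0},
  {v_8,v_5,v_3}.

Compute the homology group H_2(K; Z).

Fix the vertex order v_0 < v_1 < v_2 < v_3 < v_4 < v_5 < v_6 < v_7 < v_8 and write every simplex with vertices in increasing order. Then dim K = 2 and the simplices of K are:

  0-simplices (9): [v_0], [v_1], [v_2], [v_3], [v_4], [v_5], [v_6], [v_7], [v_8]
  1-simplices (27): (27 of them)
  2-simplices (18): (18 of them)

so the chain groups are C_0 ≅ Z^9, C_1 ≅ Z^27, C_2 ≅ Z^18.

The boundary map ∂_1: C_1 → C_0 is given by ∂[p,q] = [q] − [p]. For instance
  ∂[v_1,v_6] = [v_6] − [v_1].
This gives a 9×27 integer matrix of rank 8; reducing to Smith normal form yields diagonal entries (1,1,1,1,1,1,1,1).

The boundary map ∂_2: C_2 → C_1 sends each 2-simplex [p,q,r] to [q,r] − [p,r] + [p,q]. For instance
  ∂[v_2,v_7,v_8] = [v_7,v_8] − [v_2,v_8] + [v_2,v_7],
  ∂[v_3,v_5,v_8] = [v_5,v_8] − [v_3,v_8] + [v_3,v_5].
This gives a 27×18 integer matrix of rank 18; reducing to Smith normal form yields diagonal entries (1,1,1,1,1,1,1,1,1,1,1,1,1,1,1,1,1,2).

Computing H_k = (kernel of ∂_k) / (image of ∂_{k+1}):

  H_2: rank ker ∂_2 − rank ∂_3 = (18 − 18) − 0 = 0, and there is no ∂_3, so H_2 ≅ 0.

(K is a triangulation of the Klein bottle.)

H_2 = 0.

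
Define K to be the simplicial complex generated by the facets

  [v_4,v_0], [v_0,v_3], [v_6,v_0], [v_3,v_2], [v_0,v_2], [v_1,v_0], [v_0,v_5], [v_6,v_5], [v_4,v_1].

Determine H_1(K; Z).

H_1 ≅ Z^3.

Order the vertices as v_0 < v_1 < v_2 < v_3 < v_4 < v_5 < v_6. Listing each simplex with vertices in this order, K has dimension 1 with simplices:

  0-simplices (7): [v_0], [v_1], [v_2], [v_3], [v_4], [v_5], [v_6]
  1-simplices (9): [v_0,v_1], [v_0,v_2], [v_0,v_3], [v_0,v_4], [v_0,v_5], [v_0,v_6], [v_1,v_4], [v_2,v_3], [v_5,v_6]

so the chain groups are C_0 ≅ Z^7, C_1 ≅ Z^9.

Boundary ∂_1: C_1 → C_0 sends each edge [p,q] (with p < q) to q − p.
This gives a 7×9 integer matrix of rank 6; reducing to Smith normal form yields diagonal entries (1,1,1,1,1,1).

From H_k ≅ ker(∂_k) / im(∂_{k+1}) we obtain:

  H_1: rank ker ∂_1 − rank ∂_2 = (9 − 6) − 0 = 3, and there is no ∂_2, so H_1 ≅ Z^3.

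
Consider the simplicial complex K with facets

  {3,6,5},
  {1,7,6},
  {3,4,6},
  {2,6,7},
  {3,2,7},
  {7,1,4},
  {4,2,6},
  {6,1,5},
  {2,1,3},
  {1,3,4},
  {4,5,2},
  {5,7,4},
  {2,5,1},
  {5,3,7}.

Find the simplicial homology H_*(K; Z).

We work with the vertex ordering 1 < 2 < 3 < 4 < 5 < 6 < 7. The simplices of K, each written with vertices in increasing order, are:

  0-simplices (7): [1], [2], [3], [4], [5], [6], [7]
  1-simplices (21): [1,2], [1,3], [1,4], [1,5], [1,6], [1,7], [2,3], [2,4], [2,5], [2,6], [2,7], [3,4], [3,5], [3,6], [3,7], [4,5], [4,6], [4,7], [5,6], [5,7], [6,7]
  2-simplices (14): [1,2,3], [1,2,5], [1,3,4], [1,4,7], [1,5,6], [1,6,7], [2,3,7], [2,4,5], [2,4,6], [2,6,7], [3,4,6], [3,5,6], [3,5,7], [4,5,7]

so the chain groups are C_0 ≅ Z^7, C_1 ≅ Z^21, C_2 ≅ Z^14.

Boundary ∂_1: C_1 → C_0 maps an edge to its endpoints' difference, ∂[p,q] = q − p. For instance
  ∂[1,6] = [6] − [1].
The 7×21 boundary matrix has rank 6 and Smith normal form diag(1,1,1,1,1,1).

Boundary ∂_2: C_2 → C_1 acts by ∂[p,q,r] = [q,r] − [p,r] + [p,q]. For instance
  ∂[4,5,7] = [5,7] − [4,7] + [4,5],
  ∂[3,5,7] = [5,7] − [3,7] + [3,5].
As a 21×14 matrix over Z this has rank 13, with invariant factors (1,1,1,1,1,1,1,1,1,1,1,1,1).

Computing H_k = (kernel of ∂_k) / (image of ∂_{k+1}):

  H_0: rank C_0 − rank ∂_1 = 7 − 6 = 1, and the invariant factors of ∂_1 are all 1, so H_0 = Z.
  H_1: rank ker ∂_1 − rank ∂_2 = (21 − 6) − 13 = 2, and the invariant factors of ∂_2 are all 1, so H_1 = Z^2.
  H_2: rank ker ∂_2 − rank ∂_3 = (14 − 13) − 0 = 1, and there is no ∂_3, so H_2 = Z.

As a check, the Euler characteristic is 7 − 21 + 14 = 0, which agrees with 1 − 2 + 1 = 0.

H_0 = Z,  H_1 = Z^2,  H_2 = Z.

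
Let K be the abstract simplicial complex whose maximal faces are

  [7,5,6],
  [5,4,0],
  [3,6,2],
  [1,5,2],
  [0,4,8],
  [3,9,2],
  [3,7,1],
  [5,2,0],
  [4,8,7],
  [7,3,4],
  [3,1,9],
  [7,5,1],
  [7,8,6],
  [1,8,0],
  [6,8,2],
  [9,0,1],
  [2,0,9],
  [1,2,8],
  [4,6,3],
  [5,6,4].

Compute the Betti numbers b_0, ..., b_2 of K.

Order the vertices as 0 < 1 < 2 < 3 < 4 < 5 < 6 < 7 < 8 < 9. Listing each simplex with vertices in this order, K has dimension 2 with simplices:

  0-simplices (10): [0], [1], [2], [3], [4], [5], [6], [7], [8], [9]
  1-simplices (30): (30 of them)
  2-simplices (20): (20 of them)

Hence C_0 ≅ Z^10, C_1 ≅ Z^30, C_2 ≅ Z^20.

∂_1: C_1 → C_0 maps an edge to its endpoints' difference, ∂[p,q] = q − p.
The 10×30 boundary matrix has rank 9 and Smith normal form diag(1,1,1,1,1,1,1,1,1).

The boundary map ∂_2: C_2 → C_1 acts by ∂[p,q,r] = [q,r] − [p,r] + [p,q]. For instance
  ∂[2,6,8] = [6,8] − [2,8] + [2,6],
  ∂[1,5,7] = [5,7] − [1,7] + [1,5].
This gives a 30×20 integer matrix of rank 20; reducing to Smith normal form yields diagonal entries (1,1,1,1,1,1,1,1,1,1,1,1,1,1,1,1,1,1,1,2).

Now H_k = ker ∂_k / im ∂_{k+1}, so:

  H_0: rank C_0 − rank ∂_1 = 10 − 9 = 1, and the invariant factors of ∂_1 are all 1, so H_0 = Z.
  H_1: rank ker ∂_1 − rank ∂_2 = (30 − 9) − 20 = 1, and ∂_2 has invariant factor 2 > 1, so H_1 = Z ⊕ Z/2Z.
  H_2: rank ker ∂_2 − rank ∂_3 = (20 − 20) − 0 = 0, and there is no ∂_3, so H_2 = 0.

As a check, the Euler characteristic is 10 − 30 + 20 = 0, which agrees with 1 − 1 + 0 = 0.

Hence the Betti numbers are b_0 = 1, b_1 = 1, b_2 = 0.

b_0 = 1, b_1 = 1, b_2 = 0.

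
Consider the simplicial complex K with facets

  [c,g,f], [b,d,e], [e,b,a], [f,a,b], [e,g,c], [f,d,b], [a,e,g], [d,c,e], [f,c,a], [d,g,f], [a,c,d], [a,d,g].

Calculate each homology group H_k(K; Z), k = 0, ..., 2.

H_0 ≅ Z,  H_1 ≅ Z/2,  H_2 = 0.

Take the total order a < b < c < d < e < f < g on the vertex set. Then K (dimension 2) consists of the simplices:

  0-simplices (7): a, b, c, d, e, f, g
  1-simplices (18): ab, ac, ad, ae, af, ag, bd, be, bf, cd, ce, cf, cg, de, df, dg, eg, fg
  2-simplices (12): abe, abf, acd, acf, adg, aeg, bde, bdf, cde, ceg, cfg, dfg

Hence C_0 ≅ Z^7, C_1 ≅ Z^18, C_2 ≅ Z^12.

Boundary ∂_1: C_1 → C_0 is given by ∂[p,q] = [q] − [p].
As a 7×18 matrix over Z this has rank 6, with invariant factors (1,1,1,1,1,1).

Boundary ∂_2: C_2 → C_1 acts by ∂[p,q,r] = [q,r] − [p,r] + [p,q]. For instance
  ∂aeg = eg − ag + ae,
  ∂abf = bf − af + ab.
As a 18×12 matrix over Z this has rank 12, with invariant factors (1,1,1,1,1,1,1,1,1,1,1,2).

Now H_k = ker ∂_k / im ∂_{k+1}, so:

  H_0: rank C_0 − rank ∂_1 = 7 − 6 = 1, and the invariant factors of ∂_1 are all 1, so H_0 = Z.
  H_1: rank ker ∂_1 − rank ∂_2 = (18 − 6) − 12 = 0, and ∂_2 has invariant factor 2 > 1, so H_1 = Z/2.
  H_2: rank ker ∂_2 − rank ∂_3 = (12 − 12) − 0 = 0, and there is no ∂_3, so H_2 = 0.

As a check, the Euler characteristic is 7 − 18 + 12 = 1, which agrees with 1 − 0 + 0 = 1.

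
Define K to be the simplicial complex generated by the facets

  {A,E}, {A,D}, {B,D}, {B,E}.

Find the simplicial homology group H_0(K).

Order the vertices as A < B < D < E. Listing each simplex with vertices in this order, K has dimension 1 with simplices:

  0-simplices (4): A, B, D, E
  1-simplices (4): AD, AE, BD, BE

Hence C_0 ≅ Z^4, C_1 ≅ Z^4.

∂_1: C_1 → C_0 sends each edge [p,q] (with p < q) to q − p. For instance
  ∂AD = D − A.
The 4×4 boundary matrix has rank 3 and Smith normal form diag(1,1,1).

From H_k ≅ ker(∂_k) / im(∂_{k+1}) we obtain:

  H_0: rank C_0 − rank ∂_1 = 4 − 3 = 1, and the invariant factors of ∂_1 are all 1, so H_0 ≅ Z.

(K is a triangulation of the circle S^1.)

H_0 ≅ Z.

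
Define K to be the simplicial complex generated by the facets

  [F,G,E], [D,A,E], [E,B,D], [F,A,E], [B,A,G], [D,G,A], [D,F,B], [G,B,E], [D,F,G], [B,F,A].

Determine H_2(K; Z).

H_2 ≅ 0.

We work with the vertex ordering A < B < D < E < F < G. The simplices of K, each written with vertices in increasing order, are:

  0-simplices (6): A, B, D, E, F, G
  1-simplices (15): AB, AD, AE, AF, AG, BD, BE, BF, BG, DE, DF, DG, EF, EG, FG
  2-simplices (10): ABF, ABG, ADE, ADG, AEF, BDE, BDF, BEG, DFG, EFG

so the chain groups are C_0 ≅ Z^6, C_1 ≅ Z^15, C_2 ≅ Z^10.

The boundary map ∂_1: C_1 → C_0 is given by ∂[p,q] = [q] − [p]. For instance
  ∂AD = D − A.
As a 6×15 matrix over Z this has rank 5, with invariant factors (1,1,1,1,1).

∂_2: C_2 → C_1 acts by ∂[p,q,r] = [q,r] − [p,r] + [p,q]. For instance
  ∂BEG = EG − BG + BE,
  ∂ADG = DG − AG + AD.
This gives a 15×10 integer matrix of rank 10; reducing to Smith normal form yields diagonal entries (1,1,1,1,1,1,1,1,1,2).

From H_k ≅ ker(∂_k) / im(∂_{k+1}) we obtain:

  H_2: rank ker ∂_2 − rank ∂_3 = (10 − 10) − 0 = 0, and there is no ∂_3, so H_2 = 0.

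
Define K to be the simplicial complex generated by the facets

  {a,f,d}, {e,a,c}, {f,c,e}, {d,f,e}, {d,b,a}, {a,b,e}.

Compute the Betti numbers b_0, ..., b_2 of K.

Order the vertices as a < b < c < d < e < f. Listing each simplex with vertices in this order, K has dimension 2 with simplices:

  0-simplices (6): a, b, c, d, e, f
  1-simplices (12): ab, ac, ad, ae, af, bd, be, ce, cf, de, df, ef
  2-simplices (6): abd, abe, ace, adf, cef, def

giving chain groups C_0 ≅ Z^6, C_1 ≅ Z^12, C_2 ≅ Z^6.

Boundary ∂_1: C_1 → C_0 sends each edge [p,q] (with p < q) to q − p. For instance
  ∂ce = e − c.
The 6×12 boundary matrix has rank 5 and Smith normal form diag(1,1,1,1,1).

∂_2: C_2 → C_1 sends each 2-simplex [p,q,r] to [q,r] − [p,r] + [p,q]. For instance
  ∂def = ef − df + de,
  ∂ace = ce − ae + ac.
This gives a 12×6 integer matrix of rank 6; reducing to Smith normal form yields diagonal entries (1,1,1,1,1,1).

Now H_k = ker ∂_k / im ∂_{k+1}, so:

  H_0: rank C_0 − rank ∂_1 = 6 − 5 = 1, and the invariant factors of ∂_1 are all 1, so H_0 = Z.
  H_1: rank ker ∂_1 − rank ∂_2 = (12 − 5) − 6 = 1, and the invariant factors of ∂_2 are all 1, so H_1 = Z.
  H_2: rank ker ∂_2 − rank ∂_3 = (6 − 6) − 0 = 0, and there is no ∂_3, so H_2 = 0.

Hence the Betti numbers are b_0 = 1, b_1 = 1, b_2 = 0.

b_0 = 1, b_1 = 1, b_2 = 0.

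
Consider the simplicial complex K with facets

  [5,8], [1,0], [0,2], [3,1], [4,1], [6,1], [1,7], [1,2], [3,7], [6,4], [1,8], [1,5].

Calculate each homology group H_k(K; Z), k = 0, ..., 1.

H_0 = Z,  H_1 = Z^4.

Order the vertices as 0 < 1 < 2 < 3 < 4 < 5 < 6 < 7 < 8. Listing each simplex with vertices in this order, K has dimension 1 with simplices:

  0-simplices (9): [0], [1], [2], [3], [4], [5], [6], [7], [8]
  1-simplices (12): [0,1], [0,2], [1,2], [1,3], [1,4], [1,5], [1,6], [1,7], [1,8], [3,7], [4,6], [5,8]

giving chain groups C_0 ≅ Z^9, C_1 ≅ Z^12.

∂_1: C_1 → C_0 maps an edge to its endpoints' difference, ∂[p,q] = q − p.
As a 9×12 matrix over Z this has rank 8, with invariant factors (1,1,1,1,1,1,1,1).

From H_k ≅ ker(∂_k) / im(∂_{k+1}) we obtain:

  H_0: rank C_0 − rank ∂_1 = 9 − 8 = 1, and the invariant factors of ∂_1 are all 1, so H_0 ≅ Z.
  H_1: rank ker ∂_1 − rank ∂_2 = (12 − 8) − 0 = 4, and there is no ∂_2, so H_1 ≅ Z^4.

(K is a triangulation of a wedge of 4 circles.)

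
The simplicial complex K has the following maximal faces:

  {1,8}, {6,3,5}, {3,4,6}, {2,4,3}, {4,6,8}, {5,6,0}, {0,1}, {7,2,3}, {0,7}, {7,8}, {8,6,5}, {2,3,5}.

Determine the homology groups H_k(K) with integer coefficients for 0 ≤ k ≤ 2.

H_0 = Z,  H_1 = Z^3,  H_2 = 0.

We work with the vertex ordering 0 < 1 < 2 < 3 < 4 < 5 < 6 < 7 < 8. The simplices of K, each written with vertices in increasing order, are:

  0-simplices (9): [0], [1], [2], [3], [4], [5], [6], [7], [8]
  1-simplices (19): [0,1], [0,5], [0,6], [0,7], [1,8], [2,3], [2,4], [2,5], [2,7], [3,4], [3,5], [3,6], [3,7], [4,6], [4,8], [5,6], [5,8], [6,8], [7,8]
  2-simplices (8): [0,5,6], [2,3,4], [2,3,5], [2,3,7], [3,4,6], [3,5,6], [4,6,8], [5,6,8]

giving chain groups C_0 ≅ Z^9, C_1 ≅ Z^19, C_2 ≅ Z^8.

Boundary ∂_1: C_1 → C_0 is given by ∂[p,q] = [q] − [p].
The 9×19 boundary matrix has rank 8 and Smith normal form diag(1,1,1,1,1,1,1,1).

∂_2: C_2 → C_1 maps a triangle to the signed sum of its edges. For instance
  ∂[3,4,6] = [4,6] − [3,6] + [3,4],
  ∂[5,6,8] = [6,8] − [5,8] + [5,6].
As a 19×8 matrix over Z this has rank 8, with invariant factors (1,1,1,1,1,1,1,1).

Reading off H_k = ker ∂_k / im ∂_{k+1}:

  H_0: rank C_0 − rank ∂_1 = 9 − 8 = 1, and the invariant factors of ∂_1 are all 1, so H_0 ≅ Z.
  H_1: rank ker ∂_1 − rank ∂_2 = (19 − 8) − 8 = 3, and the invariant factors of ∂_2 are all 1, so H_1 ≅ Z^3.
  H_2: rank ker ∂_2 − rank ∂_3 = (8 − 8) − 0 = 0, and there is no ∂_3, so H_2 ≅ 0.

As a check, the Euler characteristic is 9 − 19 + 8 = -2, which agrees with 1 − 3 + 0 = -2.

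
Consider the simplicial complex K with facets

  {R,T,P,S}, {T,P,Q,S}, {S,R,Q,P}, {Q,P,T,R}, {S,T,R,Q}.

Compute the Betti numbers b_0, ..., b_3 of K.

Fix the vertex order P < Q < R < S < T and write every simplex with vertices in increasing order. Then dim K = 3 and the simplices of K are:

  0-simplices (5): P, Q, R, S, T
  1-simplices (10): PQ, PR, PS, PT, QR, QS, QT, RS, RT, ST
  2-simplices (10): PQR, PQS, PQT, PRS, PRT, PST, QRS, QRT, QST, RST
  3-simplices (5): PQRS, PQRT, PQST, PRST, QRST

so the chain groups are C_0 ≅ Z^5, C_1 ≅ Z^10, C_2 ≅ Z^10, C_3 ≅ Z^5.

∂_1: C_1 → C_0 sends each edge [p,q] (with p < q) to q − p. For instance
  ∂QS = S − Q.
This gives a 5×10 integer matrix of rank 4; reducing to Smith normal form yields diagonal entries (1,1,1,1).

Boundary ∂_2: C_2 → C_1 maps a triangle to the signed sum of its edges. For instance
  ∂QRS = RS − QS + QR,
  ∂RST = ST − RT + RS.
The 10×10 boundary matrix has rank 6 and Smith normal form diag(1,1,1,1,1,1).

The boundary map ∂_3: C_3 → C_2 sends each 3-simplex σ to the alternating sum Σ_i (−1)^i (σ with its i-th vertex removed). For instance
  ∂PQRT = QRT − PRT + PQT − PQR,
  ∂PQRS = QRS − PRS + PQS − PQR.
The 10×5 boundary matrix has rank 4 and Smith normal form diag(1,1,1,1).

From H_k ≅ ker(∂_k) / im(∂_{k+1}) we obtain:

  H_0: rank C_0 − rank ∂_1 = 5 − 4 = 1, and the invariant factors of ∂_1 are all 1, so H_0 ≅ Z.
  H_1: rank ker ∂_1 − rank ∂_2 = (10 − 4) − 6 = 0, and the invariant factors of ∂_2 are all 1, so H_1 ≅ 0.
  H_2: rank ker ∂_2 − rank ∂_3 = (10 − 6) − 4 = 0, and the invariant factors of ∂_3 are all 1, so H_2 ≅ 0.
  H_3: rank ker ∂_3 − rank ∂_4 = (5 − 4) − 0 = 1, and there is no ∂_4, so H_3 ≅ Z.

Hence the Betti numbers are b_0 = 1, b_1 = 0, b_2 = 0, b_3 = 1.

b_0 = 1, b_1 = 0, b_2 = 0, b_3 = 1.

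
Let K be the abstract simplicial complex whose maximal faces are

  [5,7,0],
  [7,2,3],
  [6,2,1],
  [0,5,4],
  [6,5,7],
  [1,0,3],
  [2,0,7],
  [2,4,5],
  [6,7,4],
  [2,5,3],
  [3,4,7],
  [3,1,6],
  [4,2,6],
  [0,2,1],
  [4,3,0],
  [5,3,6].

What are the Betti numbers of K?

We work with the vertex ordering 0 < 1 < 2 < 3 < 4 < 5 < 6 < 7. The simplices of K, each written with vertices in increasing order, are:

  0-simplices (8): [0], [1], [2], [3], [4], [5], [6], [7]
  1-simplices (24): (24 of them)
  2-simplices (16): [0,1,2], [0,1,3], [0,2,7], [0,3,4], [0,4,5], [0,5,7], [1,2,6], [1,3,6], [2,3,5], [2,3,7], [2,4,5], [2,4,6], [3,4,7], [3,5,6], [4,6,7], [5,6,7]

so the chain groups are C_0 ≅ Z^8, C_1 ≅ Z^24, C_2 ≅ Z^16.

The boundary map ∂_1: C_1 → C_0 sends each edge [p,q] (with p < q) to q − p. For instance
  ∂[0,1] = [1] − [0].
The resulting 8×24 matrix has rank 7, and its Smith normal form has invariant factors (1,1,1,1,1,1,1).

∂_2: C_2 → C_1 maps a triangle to the signed sum of its edges. For instance
  ∂[3,4,7] = [4,7] − [3,7] + [3,4],
  ∂[2,3,7] = [3,7] − [2,7] + [2,3].
As a 24×16 matrix over Z this has rank 15, with invariant factors (1,1,1,1,1,1,1,1,1,1,1,1,1,1,1).

From H_k ≅ ker(∂_k) / im(∂_{k+1}) we obtain:

  H_0: rank C_0 − rank ∂_1 = 8 − 7 = 1, and the invariant factors of ∂_1 are all 1, so H_0 = Z.
  H_1: rank ker ∂_1 − rank ∂_2 = (24 − 7) − 15 = 2, and the invariant factors of ∂_2 are all 1, so H_1 = Z^2.
  H_2: rank ker ∂_2 − rank ∂_3 = (16 − 15) − 0 = 1, and there is no ∂_3, so H_2 = Z.

Hence the Betti numbers are b_0 = 1, b_1 = 2, b_2 = 1.

b_0 = 1, b_1 = 2, b_2 = 1.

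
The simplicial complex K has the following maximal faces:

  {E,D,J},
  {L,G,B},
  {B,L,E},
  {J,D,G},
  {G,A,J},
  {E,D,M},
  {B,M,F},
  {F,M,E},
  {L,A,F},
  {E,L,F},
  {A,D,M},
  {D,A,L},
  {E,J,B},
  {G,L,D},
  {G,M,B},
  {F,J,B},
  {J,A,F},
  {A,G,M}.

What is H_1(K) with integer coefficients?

H_1 = Z ⊕ Z/2.

Fix the vertex order A < B < D < E < F < G < J < L < M and write every simplex with vertices in increasing order. Then dim K = 2 and the simplices of K are:

  0-simplices (9): A, B, D, E, F, G, J, L, M
  1-simplices (27): AD, AF, AG, AJ, AL, AM, BE, BF, BG, BJ, BL, BM, DE, DG, DJ, DL, DM, EF, EJ, EL, EM, FJ, FL, FM, GJ, GL, GM
  2-simplices (18): ADL, ADM, AFJ, AFL, AGJ, AGM, BEJ, BEL, BFJ, BFM, BGL, BGM, DEJ, DEM, DGJ, DGL, EFL, EFM

Hence C_0 ≅ Z^9, C_1 ≅ Z^27, C_2 ≅ Z^18.

The boundary map ∂_1: C_1 → C_0 sends each edge [p,q] (with p < q) to q − p. For instance
  ∂DG = G − D.
This gives a 9×27 integer matrix of rank 8; reducing to Smith normal form yields diagonal entries (1,1,1,1,1,1,1,1).

∂_2: C_2 → C_1 sends each 2-simplex [p,q,r] to [q,r] − [p,r] + [p,q]. For instance
  ∂EFM = FM − EM + EF,
  ∂BEJ = EJ − BJ + BE.
The 27×18 boundary matrix has rank 18 and Smith normal form diag(1,1,1,1,1,1,1,1,1,1,1,1,1,1,1,1,1,2).

Reading off H_k = ker ∂_k / im ∂_{k+1}:

  H_1: rank ker ∂_1 − rank ∂_2 = (27 − 8) − 18 = 1, and ∂_2 has invariant factor 2 > 1, so H_1 = Z ⊕ Z/2.

(K is a triangulation of the Klein bottle.)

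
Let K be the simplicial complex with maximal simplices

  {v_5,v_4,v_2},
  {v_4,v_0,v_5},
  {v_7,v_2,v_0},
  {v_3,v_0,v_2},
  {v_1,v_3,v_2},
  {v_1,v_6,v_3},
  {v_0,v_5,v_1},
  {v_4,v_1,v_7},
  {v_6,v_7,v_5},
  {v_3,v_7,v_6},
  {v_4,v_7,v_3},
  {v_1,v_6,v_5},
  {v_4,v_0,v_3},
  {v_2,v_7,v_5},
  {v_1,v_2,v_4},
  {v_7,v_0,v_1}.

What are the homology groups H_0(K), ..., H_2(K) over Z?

H_0 = Z,  H_1 = Z^2,  H_2 = Z.

We work with the vertex ordering v_0 < v_1 < v_2 < v_3 < v_4 < v_5 < v_6 < v_7. The simplices of K, each written with vertices in increasing order, are:

  0-simplices (8): [v_0], [v_1], [v_2], [v_3], [v_4], [v_5], [v_6], [v_7]
  1-simplices (24): (24 of them)
  2-simplices (16): (16 of them)

giving chain groups C_0 ≅ Z^8, C_1 ≅ Z^24, C_2 ≅ Z^16.

The boundary map ∂_1: C_1 → C_0 maps an edge to its endpoints' difference, ∂[p,q] = q − p. For instance
  ∂[v_1,v_2] = [v_2] − [v_1].
This gives a 8×24 integer matrix of rank 7; reducing to Smith normal form yields diagonal entries (1,1,1,1,1,1,1).

∂_2: C_2 → C_1 maps a triangle to the signed sum of its edges. For instance
  ∂[v_2,v_4,v_5] = [v_4,v_5] − [v_2,v_5] + [v_2,v_4],
  ∂[v_1,v_2,v_4] = [v_2,v_4] − [v_1,v_4] + [v_1,v_2].
This gives a 24×16 integer matrix of rank 15; reducing to Smith normal form yields diagonal entries (1,1,1,1,1,1,1,1,1,1,1,1,1,1,1).

Reading off H_k = ker ∂_k / im ∂_{k+1}:

  H_0: rank C_0 − rank ∂_1 = 8 − 7 = 1, and the invariant factors of ∂_1 are all 1, so H_0 = Z.
  H_1: rank ker ∂_1 − rank ∂_2 = (24 − 7) − 15 = 2, and the invariant factors of ∂_2 are all 1, so H_1 = Z^2.
  H_2: rank ker ∂_2 − rank ∂_3 = (16 − 15) − 0 = 1, and there is no ∂_3, so H_2 = Z.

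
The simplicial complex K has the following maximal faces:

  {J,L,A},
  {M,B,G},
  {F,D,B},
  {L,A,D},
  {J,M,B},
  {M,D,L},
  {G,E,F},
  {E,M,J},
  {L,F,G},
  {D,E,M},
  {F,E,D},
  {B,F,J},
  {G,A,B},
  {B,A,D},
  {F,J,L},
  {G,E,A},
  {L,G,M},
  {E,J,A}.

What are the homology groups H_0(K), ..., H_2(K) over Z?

Take the total order A < B < D < E < F < G < J < L < M on the vertex set. Then K (dimension 2) consists of the simplices:

  0-simplices (9): A, B, D, E, F, G, J, L, M
  1-simplices (27): AB, AD, AE, AG, AJ, AL, BD, BF, BG, BJ, BM, DE, DF, DL, DM, EF, EG, EJ, EM, FG, FJ, FL, GL, GM, JL, JM, LM
  2-simplices (18): ABD, ABG, ADL, AEG, AEJ, AJL, BDF, BFJ, BGM, BJM, DEF, DEM, DLM, EFG, EJM, FGL, FJL, GLM

giving chain groups C_0 ≅ Z^9, C_1 ≅ Z^27, C_2 ≅ Z^18.

∂_1: C_1 → C_0 sends each edge [p,q] (with p < q) to q − p.
The resulting 9×27 matrix has rank 8, and its Smith normal form has invariant factors (1,1,1,1,1,1,1,1).

The boundary map ∂_2: C_2 → C_1 maps a triangle to the signed sum of its edges. For instance
  ∂AEJ = EJ − AJ + AE,
  ∂ADL = DL − AL + AD.
The 27×18 boundary matrix has rank 17 and Smith normal form diag(1,1,1,1,1,1,1,1,1,1,1,1,1,1,1,1,1).

Reading off H_k = ker ∂_k / im ∂_{k+1}:

  H_0: rank C_0 − rank ∂_1 = 9 − 8 = 1, and the invariant factors of ∂_1 are all 1, so H_0 ≅ Z.
  H_1: rank ker ∂_1 − rank ∂_2 = (27 − 8) − 17 = 2, and the invariant factors of ∂_2 are all 1, so H_1 ≅ Z^2.
  H_2: rank ker ∂_2 − rank ∂_3 = (18 − 17) − 0 = 1, and there is no ∂_3, so H_2 ≅ Z.

H_0 = Z,  H_1 = Z^2,  H_2 = Z.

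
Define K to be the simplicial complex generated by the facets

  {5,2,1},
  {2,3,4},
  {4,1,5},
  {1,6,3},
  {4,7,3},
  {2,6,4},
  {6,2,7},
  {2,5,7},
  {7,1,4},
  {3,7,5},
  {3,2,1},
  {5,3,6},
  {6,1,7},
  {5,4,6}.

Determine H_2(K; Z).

Fix the vertex order 1 < 2 < 3 < 4 < 5 < 6 < 7 and write every simplex with vertices in increasing order. Then dim K = 2 and the simplices of K are:

  0-simplices (7): [1], [2], [3], [4], [5], [6], [7]
  1-simplices (21): [1,2], [1,3], [1,4], [1,5], [1,6], [1,7], [2,3], [2,4], [2,5], [2,6], [2,7], [3,4], [3,5], [3,6], [3,7], [4,5], [4,6], [4,7], [5,6], [5,7], [6,7]
  2-simplices (14): [1,2,3], [1,2,5], [1,3,6], [1,4,5], [1,4,7], [1,6,7], [2,3,4], [2,4,6], [2,5,7], [2,6,7], [3,4,7], [3,5,6], [3,5,7], [4,5,6]

giving chain groups C_0 ≅ Z^7, C_1 ≅ Z^21, C_2 ≅ Z^14.

Boundary ∂_1: C_1 → C_0 is given by ∂[p,q] = [q] − [p].
The resulting 7×21 matrix has rank 6, and its Smith normal form has invariant factors (1,1,1,1,1,1).

The boundary map ∂_2: C_2 → C_1 maps a triangle to the signed sum of its edges. For instance
  ∂[2,6,7] = [6,7] − [2,7] + [2,6],
  ∂[1,2,3] = [2,3] − [1,3] + [1,2].
As a 21×14 matrix over Z this has rank 13, with invariant factors (1,1,1,1,1,1,1,1,1,1,1,1,1).

From H_k ≅ ker(∂_k) / im(∂_{k+1}) we obtain:

  H_2: rank ker ∂_2 − rank ∂_3 = (14 − 13) − 0 = 1, and there is no ∂_3, so H_2 ≅ Z.

H_2 ≅ Z.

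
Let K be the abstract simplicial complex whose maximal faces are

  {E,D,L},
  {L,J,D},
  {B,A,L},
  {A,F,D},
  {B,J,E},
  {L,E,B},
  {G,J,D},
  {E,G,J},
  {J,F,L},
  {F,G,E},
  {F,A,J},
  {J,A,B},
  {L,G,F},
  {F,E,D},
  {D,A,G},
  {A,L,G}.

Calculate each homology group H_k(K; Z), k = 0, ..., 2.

H_0 = Z,  H_1 = Z^2,  H_2 = Z.

Fix the vertex order A < B < D < E < F < G < J < L and write every simplex with vertices in increasing order. Then dim K = 2 and the simplices of K are:

  0-simplices (8): A, B, D, E, F, G, J, L
  1-simplices (24): AB, AD, AF, AG, AJ, AL, BE, BJ, BL, DE, DF, DG, DJ, DL, EF, EG, EJ, EL, FG, FJ, FL, GJ, GL, JL
  2-simplices (16): ABJ, ABL, ADF, ADG, AFJ, AGL, BEJ, BEL, DEF, DEL, DGJ, DJL, EFG, EGJ, FGL, FJL

Hence C_0 ≅ Z^8, C_1 ≅ Z^24, C_2 ≅ Z^16.

Boundary ∂_1: C_1 → C_0 maps an edge to its endpoints' difference, ∂[p,q] = q − p. For instance
  ∂AD = D − A.
The resulting 8×24 matrix has rank 7, and its Smith normal form has invariant factors (1,1,1,1,1,1,1).

The boundary map ∂_2: C_2 → C_1 maps a triangle to the signed sum of its edges. For instance
  ∂BEJ = EJ − BJ + BE,
  ∂BEL = EL − BL + BE.
The 24×16 boundary matrix has rank 15 and Smith normal form diag(1,1,1,1,1,1,1,1,1,1,1,1,1,1,1).

Computing H_k = (kernel of ∂_k) / (image of ∂_{k+1}):

  H_0: rank C_0 − rank ∂_1 = 8 − 7 = 1, and the invariant factors of ∂_1 are all 1, so H_0 ≅ Z.
  H_1: rank ker ∂_1 − rank ∂_2 = (24 − 7) − 15 = 2, and the invariant factors of ∂_2 are all 1, so H_1 ≅ Z^2.
  H_2: rank ker ∂_2 − rank ∂_3 = (16 − 15) − 0 = 1, and there is no ∂_3, so H_2 ≅ Z.

As a check, the Euler characteristic is 8 − 24 + 16 = 0, which agrees with 1 − 2 + 1 = 0.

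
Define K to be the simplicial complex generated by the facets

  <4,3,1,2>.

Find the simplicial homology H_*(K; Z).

Fix the vertex order 1 < 2 < 3 < 4 and write every simplex with vertices in increasing order. Then dim K = 3 and the simplices of K are:

  0-simplices (4): [1], [2], [3], [4]
  1-simplices (6): [1,2], [1,3], [1,4], [2,3], [2,4], [3,4]
  2-simplices (4): [1,2,3], [1,2,4], [1,3,4], [2,3,4]
  3-simplices (1): [1,2,3,4]

giving chain groups C_0 ≅ Z^4, C_1 ≅ Z^6, C_2 ≅ Z^4, C_3 ≅ Z^1.

The boundary map ∂_1: C_1 → C_0 is given by ∂[p,q] = [q] − [p]. For instance
  ∂[2,4] = [4] − [2].
As a 4×6 matrix over Z this has rank 3, with invariant factors (1,1,1).

The boundary map ∂_2: C_2 → C_1 maps a triangle to the signed sum of its edges. For instance
  ∂[2,3,4] = [3,4] − [2,4] + [2,3],
  ∂[1,3,4] = [3,4] − [1,4] + [1,3].
The resulting 6×4 matrix has rank 3, and its Smith normal form has invariant factors (1,1,1).

Boundary ∂_3: C_3 → C_2 sends each 3-simplex σ to the alternating sum Σ_i (−1)^i (σ with its i-th vertex removed). For instance
  ∂[1,2,3,4] = [2,3,4] − [1,3,4] + [1,2,4] − [1,2,3].
The resulting 4×1 matrix has rank 1, and its Smith normal form has invariant factors (1).

From H_k ≅ ker(∂_k) / im(∂_{k+1}) we obtain:

  H_0: rank C_0 − rank ∂_1 = 4 − 3 = 1, and the invariant factors of ∂_1 are all 1, so H_0 ≅ Z.
  H_1: rank ker ∂_1 − rank ∂_2 = (6 − 3) − 3 = 0, and the invariant factors of ∂_2 are all 1, so H_1 ≅ 0.
  H_2: rank ker ∂_2 − rank ∂_3 = (4 − 3) − 1 = 0, and the invariant factors of ∂_3 are all 1, so H_2 ≅ 0.
  H_3: rank ker ∂_3 − rank ∂_4 = (1 − 1) − 0 = 0, and there is no ∂_4, so H_3 ≅ 0.

As a check, the Euler characteristic is 4 − 6 + 4 − 1 = 1, which agrees with 1 − 0 + 0 − 0 = 1.

H_0 = Z,  H_1 = 0,  H_2 = 0,  H_3 = 0.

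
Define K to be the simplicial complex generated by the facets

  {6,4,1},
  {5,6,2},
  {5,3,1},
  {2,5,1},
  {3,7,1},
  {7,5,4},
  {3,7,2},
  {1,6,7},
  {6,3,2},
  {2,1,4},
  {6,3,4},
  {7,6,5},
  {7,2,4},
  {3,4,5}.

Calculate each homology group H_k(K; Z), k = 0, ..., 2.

Fix the vertex order 1 < 2 < 3 < 4 < 5 < 6 < 7 and write every simplex with vertices in increasing order. Then dim K = 2 and the simplices of K are:

  0-simplices (7): [1], [2], [3], [4], [5], [6], [7]
  1-simplices (21): [1,2], [1,3], [1,4], [1,5], [1,6], [1,7], [2,3], [2,4], [2,5], [2,6], [2,7], [3,4], [3,5], [3,6], [3,7], [4,5], [4,6], [4,7], [5,6], [5,7], [6,7]
  2-simplices (14): [1,2,4], [1,2,5], [1,3,5], [1,3,7], [1,4,6], [1,6,7], [2,3,6], [2,3,7], [2,4,7], [2,5,6], [3,4,5], [3,4,6], [4,5,7], [5,6,7]

so the chain groups are C_0 ≅ Z^7, C_1 ≅ Z^21, C_2 ≅ Z^14.

∂_1: C_1 → C_0 sends each edge [p,q] (with p < q) to q − p. For instance
  ∂[2,5] = [5] − [2].
The resulting 7×21 matrix has rank 6, and its Smith normal form has invariant factors (1,1,1,1,1,1).

∂_2: C_2 → C_1 maps a triangle to the signed sum of its edges. For instance
  ∂[2,3,6] = [3,6] − [2,6] + [2,3],
  ∂[5,6,7] = [6,7] − [5,7] + [5,6].
As a 21×14 matrix over Z this has rank 13, with invariant factors (1,1,1,1,1,1,1,1,1,1,1,1,1).

Reading off H_k = ker ∂_k / im ∂_{k+1}:

  H_0: rank C_0 − rank ∂_1 = 7 − 6 = 1, and the invariant factors of ∂_1 are all 1, so H_0 = Z.
  H_1: rank ker ∂_1 − rank ∂_2 = (21 − 6) − 13 = 2, and the invariant factors of ∂_2 are all 1, so H_1 = Z^2.
  H_2: rank ker ∂_2 − rank ∂_3 = (14 − 13) − 0 = 1, and there is no ∂_3, so H_2 = Z.

As a check, the Euler characteristic is 7 − 21 + 14 = 0, which agrees with 1 − 2 + 1 = 0.

H_0 = Z,  H_1 = Z^2,  H_2 = Z.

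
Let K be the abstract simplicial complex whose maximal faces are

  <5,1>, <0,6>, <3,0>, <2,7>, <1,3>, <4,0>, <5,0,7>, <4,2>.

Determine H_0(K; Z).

Take the total order 0 < 1 < 2 < 3 < 4 < 5 < 6 < 7 on the vertex set. Then K (dimension 2) consists of the simplices:

  0-simplices (8): [0], [1], [2], [3], [4], [5], [6], [7]
  1-simplices (10): [0,3], [0,4], [0,5], [0,6], [0,7], [1,3], [1,5], [2,4], [2,7], [5,7]
  2-simplices (1): [0,5,7]

giving chain groups C_0 ≅ Z^8, C_1 ≅ Z^10, C_2 ≅ Z^1.

The boundary map ∂_1: C_1 → C_0 maps an edge to its endpoints' difference, ∂[p,q] = q − p.
As a 8×10 matrix over Z this has rank 7, with invariant factors (1,1,1,1,1,1,1).

Boundary ∂_2: C_2 → C_1 maps a triangle to the signed sum of its edges. For instance
  ∂[0,5,7] = [5,7] − [0,7] + [0,5].
This gives a 10×1 integer matrix of rank 1; reducing to Smith normal form yields diagonal entries (1).

From H_k ≅ ker(∂_k) / im(∂_{k+1}) we obtain:

  H_0: rank C_0 − rank ∂_1 = 8 − 7 = 1, and the invariant factors of ∂_1 are all 1, so H_0 = Z.

H_0 ≅ Z.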